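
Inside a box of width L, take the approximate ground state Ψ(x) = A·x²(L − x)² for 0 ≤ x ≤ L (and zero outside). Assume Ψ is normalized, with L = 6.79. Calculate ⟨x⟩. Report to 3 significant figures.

⟨x⟩ ≈ 3.40

The expectation value is the |Ψ|²-weighted average of x: ∫ x|Ψ|² dx.
Expanding the polynomial and integrating term by term, since the A² factors cancel between numerator and denominator, ⟨x⟩ = L/2.
With L = 6.79, ⟨x⟩ = 3.395.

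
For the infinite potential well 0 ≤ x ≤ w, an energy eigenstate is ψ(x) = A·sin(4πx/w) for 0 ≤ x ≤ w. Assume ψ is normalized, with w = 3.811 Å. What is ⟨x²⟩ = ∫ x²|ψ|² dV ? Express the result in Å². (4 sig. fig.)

⟨x^2⟩ ≈ 4.795 Å^2

By definition ⟨x²⟩ = ∫ x^2 |ψ(x)|² dx.
The ratio of the moment integral to the normalization integral gives ⟨x²⟩ = -w^2/(32·π^2) + w^2/3.
With w = 3.811, ⟨x^2⟩ = 4.7953.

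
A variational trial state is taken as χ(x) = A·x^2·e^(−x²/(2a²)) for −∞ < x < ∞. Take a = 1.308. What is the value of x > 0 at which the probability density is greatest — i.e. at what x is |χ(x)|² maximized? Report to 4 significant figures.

Set d/dx [|χ(x)|²] = 0 and solve for x > 0.
Solving yields x = √(2)·a.
With a = 1.308, the value of x > 0 at which the probability density is greatest is 1.8498.

x ≈ 1.850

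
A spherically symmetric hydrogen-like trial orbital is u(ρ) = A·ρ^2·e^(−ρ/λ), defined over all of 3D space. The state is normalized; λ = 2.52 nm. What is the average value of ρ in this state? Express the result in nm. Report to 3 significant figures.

By definition ⟨ρ⟩ = ∫ ρ |u(ρ)|² 4πρ² dρ.
Recall ∫₀^∞ ρ^m e^(−ρ/β) dρ = m!·β^(m+1), since the A² factors cancel between numerator and denominator, ⟨ρ⟩ = 7·λ/2.
Putting λ = 2.52 gives 8.820.

⟨ρ⟩ ≈ 8.82 nm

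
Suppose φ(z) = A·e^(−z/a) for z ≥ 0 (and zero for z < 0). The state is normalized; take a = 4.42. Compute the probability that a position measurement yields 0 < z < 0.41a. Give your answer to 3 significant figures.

|φ|² is the probability density, so P = ∫_{0}^{0.41a} |φ|² dz.
Since A² = 1/(a/2), this is the region integral divided by the full normalization integral.
Let u = z/a; then A² and the length scale cancel, so P = ∫_{0}^{0.41} e^(-2·u) du ÷ ∫_{0}^{∞} e^(-2·u) du.
With ∫ e^(-2·u) du = -e^(-2·u)/2 + C, the region integral is 1/2 - e^(-41/50)/2 and the full one is 1/2.
Evaluating gives P = 0.5596.

P ≈ 0.560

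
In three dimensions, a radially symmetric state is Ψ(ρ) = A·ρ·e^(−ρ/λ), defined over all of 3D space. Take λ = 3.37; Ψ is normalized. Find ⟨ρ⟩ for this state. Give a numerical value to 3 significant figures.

By definition ⟨ρ⟩ = ∫ ρ |Ψ(ρ)|² 4πρ² dρ.
Using ∫₀^∞ ρⁿ e^(−αρ) dρ = n!/αⁿ⁺¹, the ratio of the moment integral to the normalization integral gives ⟨ρ⟩ = 5·λ/2.
With λ = 3.37, ⟨ρ⟩ = 8.425.

⟨ρ⟩ ≈ 8.43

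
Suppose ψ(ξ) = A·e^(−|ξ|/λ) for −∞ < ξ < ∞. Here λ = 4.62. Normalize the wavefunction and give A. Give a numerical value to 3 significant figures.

The normalization condition is ∫|ψ|² dξ = 1 from −∞ to ∞.
With ψ = A·e^(−|ξ|/λ), the integral evaluates to A²·[λ].
Hence A² = 1/[λ].
With λ = 4.62: A² = 0.2165 and A = 0.4652.

A ≈ 0.465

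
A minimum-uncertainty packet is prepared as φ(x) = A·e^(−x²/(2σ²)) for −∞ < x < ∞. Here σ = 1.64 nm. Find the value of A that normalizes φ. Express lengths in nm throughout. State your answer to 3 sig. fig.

Normalization requires ∫|φ|² dx = 1, integrated from −∞ to ∞.
Differentiating ∫e^(−αx²) dx = √(π/α) under α to get the higher moments, with φ = A·e^(−x²/(2σ²)), the integral evaluates to A²·[√(π)·σ].
Substituting σ = 1.64 gives A² = 0.3440, so A = 0.5865.

A ≈ 0.587 nm^(-1/2)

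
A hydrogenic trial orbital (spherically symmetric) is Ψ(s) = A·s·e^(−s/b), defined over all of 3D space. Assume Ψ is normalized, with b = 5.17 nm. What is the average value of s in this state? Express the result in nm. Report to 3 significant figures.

⟨s⟩ ≈ 12.9 nm

⟨s⟩ = ∫ s |Ψ|² 4πs² ds over the full domain.
The ratio of the moment integral to the normalization integral gives ⟨s⟩ = 5·b/2.
With b = 5.17, ⟨s⟩ = 12.93.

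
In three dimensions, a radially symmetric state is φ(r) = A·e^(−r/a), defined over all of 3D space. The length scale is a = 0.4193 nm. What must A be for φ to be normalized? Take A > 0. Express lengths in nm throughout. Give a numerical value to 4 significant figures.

A ≈ 2.078 nm^(-3/2)

We need A² ∫|f|² 4πr² dr = 1, taking the integral from 0 to ∞.
Using ∫₀^∞ rⁿ e^(−αr) dr = n!/αⁿ⁺¹, carrying out the integral gives A² · π·a^3.
So A² = (π·a^3)^(−1).
With a = 0.4193: A² = 4.3179 and A = 2.0780.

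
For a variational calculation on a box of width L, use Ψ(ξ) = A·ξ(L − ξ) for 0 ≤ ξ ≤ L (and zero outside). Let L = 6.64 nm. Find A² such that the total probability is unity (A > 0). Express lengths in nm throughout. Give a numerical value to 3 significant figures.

We need A² ∫|f|² dξ = 1, taking the integral from 0 to L.
The integral (without the A² prefactor) comes out to L^5/30.
With L = 6.64: A² = 0.002324 and A = 0.04821.

A^2 ≈ 0.00232 nm^(-5)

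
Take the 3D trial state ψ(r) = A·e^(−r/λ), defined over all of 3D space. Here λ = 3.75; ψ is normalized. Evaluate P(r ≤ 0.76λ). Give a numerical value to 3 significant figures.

With dV = 4πr²dr, the probability is ∫|ψ|² dV over r ≤ 0.76λ.
Normalization gives A² = 1/(π·λ^3).
Substituting u = r/λ, A², 4π and the length scale all cancel in the ratio: P = ∫_{0}^{0.76} u^2·e^(-2·u) du / ∫_{0}^{∞} u^2·e^(-2·u) du.
An antiderivative of u^2·e^(-2·u) is -(2·u^2 + 2·u + 1)·e^(-2·u)/4; evaluating from 0 to 0.76 gives 1/4 - 2297·e^(-38/25)/2500, while the full integral is 1/4.
The region integral divided by the full integral gives P = 0.1962.

P ≈ 0.196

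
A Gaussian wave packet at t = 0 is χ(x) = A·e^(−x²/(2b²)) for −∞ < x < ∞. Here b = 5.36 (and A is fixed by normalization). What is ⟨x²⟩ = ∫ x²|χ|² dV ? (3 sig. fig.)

By definition ⟨x²⟩ = ∫ x^2 |χ(x)|² dx.
Using the Gaussian integral ∫_{−∞}^{∞} e^(−αx²) dx = √(π/α), since the A² factors cancel between numerator and denominator, ⟨x²⟩ = b^2/2.
With b = 5.36, ⟨x^2⟩ = 14.36.

⟨x^2⟩ ≈ 14.4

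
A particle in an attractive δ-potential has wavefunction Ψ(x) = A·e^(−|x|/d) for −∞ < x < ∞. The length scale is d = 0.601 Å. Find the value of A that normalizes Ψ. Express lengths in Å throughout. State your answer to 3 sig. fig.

A ≈ 1.29 Å^(-1/2)

Normalization requires ∫|Ψ|² dx = 1, integrated from −∞ to ∞.
Recall ∫₀^∞ x^m e^(−x/β) dx = m!·β^(m+1), ∫|Ψ|² dx = A²·(d).
With d = 0.601: A² = 1.664 and A = 1.290.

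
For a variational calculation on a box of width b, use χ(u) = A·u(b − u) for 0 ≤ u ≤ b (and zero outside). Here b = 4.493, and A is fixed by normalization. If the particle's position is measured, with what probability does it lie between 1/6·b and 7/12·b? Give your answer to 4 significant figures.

P ≈ 0.6179

P = ∫_{1/6·b}^{7/12·b} |χ(u)|² du.
Since A² = 1/(b^5/30), this is the region integral divided by the full normalization integral.
Substituting t = u/b, A² and the length scale cancel in the ratio: P = ∫_{1/6}^{7/12} t^2·(1 - t)^2 dt / ∫_{0}^{1} t^2·(1 - t)^2 dt.
An antiderivative of t^2·(1 - t)^2 is t^3·(6·t^2 - 15·t + 10)/30; evaluating from 1/6 to 7/12 gives ≈ 0.0205962, while the full integral is 1/30.
The result is P = 0.61789.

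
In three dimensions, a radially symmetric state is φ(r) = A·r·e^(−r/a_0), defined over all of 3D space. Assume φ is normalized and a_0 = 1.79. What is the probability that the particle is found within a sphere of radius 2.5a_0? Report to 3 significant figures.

P = ∫ |φ|² 4πr² dr over r ≤ 2.5a_0.
The full normalization integral is A²·[3·π·a_0^5] = 1, fixing A².
Let u = r/a_0; then A², 4π and the length scale all cancel, so P = ∫_{0}^{2.5} u^4·e^(-2·u) du ÷ ∫_{0}^{∞} u^4·e^(-2·u) du.
An antiderivative of u^4·e^(-2·u) is -(u^4/2 + u^3 + 3·u^2/2 + 3·u/2 + 3/4)·e^(-2·u); evaluating from 0 to 2.5 gives 3/4 - 1569·e^(-5)/32, while the full integral is 3/4.
This evaluates to P = 0.5595.

P ≈ 0.560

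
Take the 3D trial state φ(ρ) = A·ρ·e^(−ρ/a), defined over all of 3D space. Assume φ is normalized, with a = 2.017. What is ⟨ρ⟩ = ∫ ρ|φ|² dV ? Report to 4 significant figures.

The expectation value is the |φ|²-weighted average of ρ: ∫ ρ|φ|² 4πρ² dρ.
Since the A² factors cancel between numerator and denominator, ⟨ρ⟩ = 5·a/2.
Putting a = 2.017 gives 5.0425.

⟨ρ⟩ ≈ 5.043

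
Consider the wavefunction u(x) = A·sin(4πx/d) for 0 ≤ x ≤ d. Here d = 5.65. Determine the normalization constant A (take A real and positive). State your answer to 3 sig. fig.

A ≈ 0.595

We need A² ∫|f|² dx = 1, taking the integral from 0 to d.
With u = A·sin(4πx/d), the integral evaluates to A²·[d/2].
Setting this equal to 1 gives A² = 1/(d/2).
Plugging in d = 5.65 yields A = 0.5950.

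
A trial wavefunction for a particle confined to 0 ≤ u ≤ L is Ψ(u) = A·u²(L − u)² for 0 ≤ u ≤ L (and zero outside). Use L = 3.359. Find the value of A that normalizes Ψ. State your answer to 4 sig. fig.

We need A² ∫|f|² du = 1, taking the integral from 0 to L.
∫|Ψ|² du = A²·(L^9/630).
So A² = (L^9/630)^(−1).
With L = 3.359: A² = 0.011573 and A = 0.10758.

A ≈ 0.1076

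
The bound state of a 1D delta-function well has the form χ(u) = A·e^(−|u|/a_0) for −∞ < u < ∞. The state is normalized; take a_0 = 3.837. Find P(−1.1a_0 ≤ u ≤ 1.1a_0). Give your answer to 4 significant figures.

|χ|² is the probability density, so P = ∫_{−1.1a_0}^{1.1a_0} |χ|² du.
Since A² = 1/(a_0), this is the region integral divided by the full normalization integral.
Both integrals are even about u = 0, so only the u ≥ 0 halves are needed (the factors of 2 cancel). Let t = u/a_0; then A² and the length scale cancel, so P = ∫_{0}^{1.1} e^(-2·t) dt ÷ ∫_{0}^{∞} e^(-2·t) dt.
An antiderivative of e^(-2·t) is -e^(-2·t)/2; evaluating from 0 to 1.1 gives 1/2 - e^(-11/5)/2, while the full integral is 1/2.
The result is P = 0.88920.

P ≈ 0.8892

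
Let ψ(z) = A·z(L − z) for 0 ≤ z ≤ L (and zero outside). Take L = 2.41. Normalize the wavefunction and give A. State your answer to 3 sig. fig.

Require ∫ |ψ|² dz = 1 over the whole domain.
Carrying out the integral gives A² · L^5/30.
Hence A² = 1/[L^5/30].
Substituting L = 2.41 gives A² = 0.3690, so A = 0.6075.

A ≈ 0.607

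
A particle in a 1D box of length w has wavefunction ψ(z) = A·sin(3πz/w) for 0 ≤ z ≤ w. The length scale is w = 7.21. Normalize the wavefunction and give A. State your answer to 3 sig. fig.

Require ∫ |ψ|² dz = 1 over the whole domain.
The integral (without the A² prefactor) comes out to w/2.
Setting this equal to 1 gives A² = 1/(w/2).
Substituting w = 7.21 gives A² = 0.2774, so A = 0.5267.

A ≈ 0.527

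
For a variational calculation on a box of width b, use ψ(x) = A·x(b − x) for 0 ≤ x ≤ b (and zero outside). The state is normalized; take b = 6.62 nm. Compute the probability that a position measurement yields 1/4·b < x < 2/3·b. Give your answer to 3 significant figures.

P ≈ 0.687

The probability is P = ∫ |ψ|² dx over [1/4·b, 2/3·b].
With A² fixed by ∫|ψ|² = 1, i.e. A² = (b^5/30)^(−1), substitute and integrate.
Let u = x/b; then A² and the length scale cancel, so P = ∫_{1/4}^{2/3} u^2·(1 - u)^2 du ÷ ∫_{0}^{1} u^2·(1 - u)^2 du.
An antiderivative of u^2·(1 - u)^2 is u^3·(6·u^2 - 15·u + 10)/30; evaluating from 1/4 to 2/3 gives ≈ 0.022887, while the full integral is 1/30.
This works out to P = 0.6866.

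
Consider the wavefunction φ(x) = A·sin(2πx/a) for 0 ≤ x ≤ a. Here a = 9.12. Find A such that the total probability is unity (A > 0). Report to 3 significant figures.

A ≈ 0.468

Normalization requires ∫|φ|² dx = 1, integrated from 0 to a.
With ∫₀^a sin²(nπx/a) dx = a/2, with φ = A·sin(2πx/a), the integral evaluates to A²·[a/2].
Plugging in a = 9.12 yields A = 0.4683.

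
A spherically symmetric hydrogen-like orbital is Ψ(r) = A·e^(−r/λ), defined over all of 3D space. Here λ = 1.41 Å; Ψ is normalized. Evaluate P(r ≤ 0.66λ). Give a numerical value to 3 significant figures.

Integrate the radial probability density 4πr²|Ψ|² over r ≤ 0.66λ.
The full normalization integral is A²·[π·λ^3] = 1, fixing A².
Substituting u = r/λ, A², 4π and the length scale all cancel in the ratio: P = ∫_{0}^{0.66} u^2·e^(-2·u) du / ∫_{0}^{∞} u^2·e^(-2·u) du.
With ∫ u^2·e^(-2·u) du = -(2·u^2 + 2·u + 1)·e^(-2·u)/4 + C, the region integral is 1/4 - 3989·e^(-33/25)/5000 and the full one is 1/4.
The region integral divided by the full integral gives P = 0.1475.

P ≈ 0.148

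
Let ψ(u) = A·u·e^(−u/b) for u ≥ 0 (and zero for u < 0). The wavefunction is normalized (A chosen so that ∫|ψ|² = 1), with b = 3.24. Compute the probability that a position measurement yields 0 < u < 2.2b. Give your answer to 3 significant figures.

P = ∫_{0}^{2.2b} |ψ(u)|² du.
With A² fixed by ∫|ψ|² = 1, i.e. A² = (b^3/4)^(−1), substitute and integrate.
In terms of t = u/b (A² and the length scale cancel between numerator and denominator), P = [∫_{0}^{2.2} t^2·e^(-2·t) dt] / [∫_{0}^{∞} t^2·e^(-2·t) dt].
An antiderivative of t^2·e^(-2·t) is -(2·t^2 + 2·t + 1)·e^(-2·t)/4; evaluating from 0 to 2.2 gives 1/4 - 377·e^(-22/5)/100, while the full integral is 1/4.
This works out to P = 0.8149.

P ≈ 0.815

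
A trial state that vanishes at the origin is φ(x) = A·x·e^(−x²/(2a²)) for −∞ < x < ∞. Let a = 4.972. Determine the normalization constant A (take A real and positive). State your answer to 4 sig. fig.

The normalization condition is ∫|φ|² dx = 1 from −∞ to ∞.
∫|φ|² dx = A²·(√(π)·a^3/2).
Hence A² = 1/[√(π)·a^3/2].
With a = 4.972: A² = 0.0091804 and A = 0.095814.

A ≈ 0.09581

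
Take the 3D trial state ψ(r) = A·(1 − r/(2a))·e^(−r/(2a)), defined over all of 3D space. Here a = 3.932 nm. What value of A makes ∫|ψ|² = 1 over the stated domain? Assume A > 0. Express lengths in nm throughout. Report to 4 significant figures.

A ≈ 0.02558 nm^(-3/2)

We need A² ∫|f|² 4πr² dr = 1, taking the integral from 0 to ∞.
(Spherical symmetry: dV = 4πr² dr.)
Recall ∫₀^∞ r^m e^(−r/β) dr = m!·β^(m+1), carrying out the integral gives A² · 8·π·a^3.
So A² = (8·π·a^3)^(−1).
Substituting a = 3.932 gives A² = 0.00065452, so A = 0.025583.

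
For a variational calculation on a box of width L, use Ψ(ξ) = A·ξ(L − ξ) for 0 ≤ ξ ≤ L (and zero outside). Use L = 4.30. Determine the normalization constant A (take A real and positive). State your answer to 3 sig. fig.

Normalization requires ∫|Ψ|² dξ = 1, integrated from 0 to L.
Expanding the polynomial and integrating term by term, the integral (without the A² prefactor) comes out to L^5/30.
Hence A² = 1/[L^5/30].
Substituting L = 4.30 gives A² = 0.02041, so A = 0.1429.

A ≈ 0.143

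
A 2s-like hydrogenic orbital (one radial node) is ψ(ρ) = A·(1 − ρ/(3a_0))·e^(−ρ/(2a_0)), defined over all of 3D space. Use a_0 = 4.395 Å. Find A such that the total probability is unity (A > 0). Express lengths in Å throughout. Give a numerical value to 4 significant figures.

Require ∫ |ψ|² 4πρ² dρ = 1 over the whole domain.
(Spherical symmetry: dV = 4πρ² dρ.)
With ψ = A·(1 − ρ/(3a_0))·e^(−ρ/(2a_0)), the integral evaluates to A²·[8·π·a_0^3/3].
Setting this equal to 1 gives A² = 1/(8·π·a_0^3/3).
Substituting a_0 = 4.395 gives A² = 0.0014061, so A = 0.037498.

A ≈ 0.03750 Å^(-3/2)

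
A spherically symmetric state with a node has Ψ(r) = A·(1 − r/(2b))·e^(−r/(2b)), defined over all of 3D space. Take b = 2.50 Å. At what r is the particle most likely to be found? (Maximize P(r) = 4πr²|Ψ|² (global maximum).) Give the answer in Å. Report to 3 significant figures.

The maximum of P(r) = 4πr²|Ψ|² occurs where its derivative vanishes.
Solving yields r = b·(√(5) + 3).
With b = 2.50, the most probable radial distance is 13.09 Å.

r ≈ 13.1 Å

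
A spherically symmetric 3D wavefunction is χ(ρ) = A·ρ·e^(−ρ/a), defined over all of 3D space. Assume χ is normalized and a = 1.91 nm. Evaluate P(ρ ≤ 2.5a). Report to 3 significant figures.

P ≈ 0.560

Integrate the radial probability density 4πρ²|χ|² over ρ ≤ 2.5a.
Normalization gives A² = 1/(3·π·a^5).
Let u = ρ/a; then A², 4π and the length scale all cancel, so P = ∫_{0}^{2.5} u^4·e^(-2·u) du ÷ ∫_{0}^{∞} u^4·e^(-2·u) du.
An antiderivative of u^4·e^(-2·u) is -(u^4/2 + u^3 + 3·u^2/2 + 3·u/2 + 3/4)·e^(-2·u); evaluating from 0 to 2.5 gives 3/4 - 1569·e^(-5)/32, while the full integral is 3/4.
The region integral divided by the full integral gives P = 0.5595.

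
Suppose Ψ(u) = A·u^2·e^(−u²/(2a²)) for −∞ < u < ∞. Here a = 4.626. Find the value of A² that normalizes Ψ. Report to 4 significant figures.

The normalization condition is ∫|Ψ|² du = 1 from −∞ to ∞.
With ∫_{−∞}^{∞} u^(2m) e^(−αu²) du = (2m−1)!!·√π / (2^m α^(m+1/2)), with Ψ = A·u^2·e^(−u²/(2a²)), the integral evaluates to A²·[3·√(π)·a^5/4].
Hence A² = 1/[3·√(π)·a^5/4].
Plugging in a = 4.626 yields A = 0.018844.

A^2 ≈ 0.0003551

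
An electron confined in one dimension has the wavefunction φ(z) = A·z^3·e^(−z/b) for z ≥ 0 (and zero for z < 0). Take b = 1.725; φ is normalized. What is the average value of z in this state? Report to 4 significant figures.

The expectation value is the |φ|²-weighted average of z: ∫ z|φ|² dz.
Since the A² factors cancel between numerator and denominator, ⟨z⟩ = 7·b/2.
With b = 1.725, ⟨z⟩ = 6.0375.

⟨z⟩ ≈ 6.038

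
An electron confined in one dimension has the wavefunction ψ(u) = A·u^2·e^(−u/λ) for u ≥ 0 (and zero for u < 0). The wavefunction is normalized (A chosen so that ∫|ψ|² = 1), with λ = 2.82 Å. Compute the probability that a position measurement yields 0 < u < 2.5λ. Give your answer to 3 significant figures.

P = ∫_{0}^{2.5λ} |ψ(u)|² du.
With A² fixed by ∫|ψ|² = 1, i.e. A² = (3·λ^5/4)^(−1), substitute and integrate.
In terms of t = u/λ (A² and the length scale cancel between numerator and denominator), P = [∫_{0}^{2.5} t^4·e^(-2·t) dt] / [∫_{0}^{∞} t^4·e^(-2·t) dt].
Using ∫ t^4·e^(-2·t) dt = -(t^4/2 + t^3 + 3·t^2/2 + 3·t/2 + 3/4)·e^(-2·t), the numerator is 3/4 - 1569·e^(-5)/32 and the denominator is 3/4.
Evaluating gives P = 0.5595.

P ≈ 0.560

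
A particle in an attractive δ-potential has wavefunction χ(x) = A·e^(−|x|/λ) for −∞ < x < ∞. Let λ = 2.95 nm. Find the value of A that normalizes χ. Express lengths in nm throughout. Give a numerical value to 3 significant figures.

The normalization condition is ∫|χ|² dx = 1 from −∞ to ∞.
Recall ∫₀^∞ x^m e^(−x/β) dx = m!·β^(m+1), with χ = A·e^(−|x|/λ), the integral evaluates to A²·[λ].
So A² = (λ)^(−1).
Plugging in λ = 2.95 yields A = 0.5822.

A ≈ 0.582 nm^(-1/2)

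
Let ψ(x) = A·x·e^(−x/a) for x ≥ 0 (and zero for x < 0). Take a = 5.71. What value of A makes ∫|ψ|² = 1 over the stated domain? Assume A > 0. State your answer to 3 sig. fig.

Require ∫ |ψ|² dx = 1 over the whole domain.
With ∫₀^∞ x^2 e^(−αx) dx = 2!/α^3, carrying out the integral gives A² · a^3/4.
Setting this equal to 1 gives A² = 1/(a^3/4).
Substituting a = 5.71 gives A² = 0.02149, so A = 0.1466.

A ≈ 0.147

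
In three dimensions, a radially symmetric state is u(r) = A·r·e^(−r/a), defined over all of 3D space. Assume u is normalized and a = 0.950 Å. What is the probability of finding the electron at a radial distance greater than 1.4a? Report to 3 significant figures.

With dV = 4πr²dr, the probability is ∫|u|² dV over r > 1.4a.
Normalization gives A² = 1/(3·π·a^5).
Substituting t = r/a, A², 4π and the length scale all cancel in the ratio: P = ∫_{1.4}^{∞} t^4·e^(-2·t) dt / ∫_{0}^{∞} t^4·e^(-2·t) dt.
With ∫ t^4·e^(-2·t) dt = -(t^4/2 + t^3 + 3·t^2/2 + 3·t/2 + 3/4)·e^(-2·t) + C, the region integral is ≈ 0.63576 and the full one is 3/4.
This evaluates to P = 0.8477.

P ≈ 0.848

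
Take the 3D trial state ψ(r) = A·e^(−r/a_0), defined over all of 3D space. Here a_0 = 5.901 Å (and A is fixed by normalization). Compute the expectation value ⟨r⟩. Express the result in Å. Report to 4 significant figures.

⟨r⟩ ≈ 8.852 Å

By definition ⟨r⟩ = ∫ r |ψ(r)|² 4πr² dr.
Recall ∫₀^∞ r^m e^(−r/β) dr = m!·β^(m+1), since the A² factors cancel between numerator and denominator, ⟨r⟩ = 3·a_0/2.
Putting a_0 = 5.901 gives 8.8515.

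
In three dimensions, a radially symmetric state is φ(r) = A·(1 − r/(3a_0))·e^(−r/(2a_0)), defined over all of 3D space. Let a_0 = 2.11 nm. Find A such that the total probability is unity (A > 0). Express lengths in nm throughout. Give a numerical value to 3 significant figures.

We need A² ∫|f|² 4πr² dr = 1, taking the integral from 0 to ∞.
In 3D with spherical symmetry the volume element is 4πr² dr.
With ∫₀^∞ r^4 e^(−αr) dr = 4!/α^5, ∫|φ|² 4πr² dr = A²·(8·π·a_0^3/3).
Hence A² = 1/[8·π·a_0^3/3].
Substituting a_0 = 2.11 gives A² = 0.01271, so A = 0.1127.

A ≈ 0.113 nm^(-3/2)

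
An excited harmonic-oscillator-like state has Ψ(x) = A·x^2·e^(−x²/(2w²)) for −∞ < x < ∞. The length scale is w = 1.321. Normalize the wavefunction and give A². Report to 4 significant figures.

A^2 ≈ 0.1870

Normalization requires ∫|Ψ|² dx = 1, integrated from −∞ to ∞.
With ∫_{−∞}^{∞} x^(2m) e^(−αx²) dx = (2m−1)!!·√π / (2^m α^(m+1/2)), with Ψ = A·x^2·e^(−x²/(2w²)), the integral evaluates to A²·[3·√(π)·w^5/4].
Hence A² = 1/[3·√(π)·w^5/4].
Plugging in w = 1.321 yields A = 0.43244.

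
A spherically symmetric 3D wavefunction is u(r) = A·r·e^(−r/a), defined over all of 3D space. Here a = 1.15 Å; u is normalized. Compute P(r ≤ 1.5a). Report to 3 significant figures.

P ≈ 0.185

P = ∫ |u|² 4πr² dr over r ≤ 1.5a.
A² is fixed by ∫₀^∞ 4πr²|u|² dr = 1, i.e. A² = (3·π·a^5)^(−1).
Substituting t = r/a, A², 4π and the length scale all cancel in the ratio: P = ∫_{0}^{1.5} t^4·e^(-2·t) dt / ∫_{0}^{∞} t^4·e^(-2·t) dt.
An antiderivative of t^4·e^(-2·t) is -(t^4/2 + t^3 + 3·t^2/2 + 3·t/2 + 3/4)·e^(-2·t); evaluating from 0 to 1.5 gives 3/4 - 393·e^(-3)/32, while the full integral is 3/4.
Taking the ratio yields P = 0.1847.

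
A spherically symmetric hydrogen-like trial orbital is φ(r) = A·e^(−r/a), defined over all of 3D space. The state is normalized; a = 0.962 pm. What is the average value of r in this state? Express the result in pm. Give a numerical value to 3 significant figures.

⟨r⟩ ≈ 1.44 pm

⟨r⟩ = ∫ r |φ|² 4πr² dr over the full domain.
Since the A² factors cancel between numerator and denominator, ⟨r⟩ = 3·a/2.
With a = 0.962, ⟨r⟩ = 1.443.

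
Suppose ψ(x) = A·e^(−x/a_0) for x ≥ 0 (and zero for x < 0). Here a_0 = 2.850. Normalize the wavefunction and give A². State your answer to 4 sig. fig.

The normalization condition is ∫|ψ|² dx = 1 from 0 to ∞.
With ψ = A·e^(−x/a_0), the integral evaluates to A²·[a_0/2].
So A² = (a_0/2)^(−1).
Plugging in a_0 = 2.850 yields A = 0.83771.

A^2 ≈ 0.7018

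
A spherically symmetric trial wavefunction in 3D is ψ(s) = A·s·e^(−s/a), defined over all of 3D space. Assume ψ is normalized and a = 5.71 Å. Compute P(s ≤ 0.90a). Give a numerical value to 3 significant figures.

With dV = 4πs²ds, the probability is ∫|ψ|² dV over s ≤ 0.90a.
Normalization gives A² = 1/(3·π·a^5).
In terms of u = s/a (A², 4π and the length scale all cancel between numerator and denominator), P = [∫_{0}^{0.90} u^4·e^(-2·u) du] / [∫_{0}^{∞} u^4·e^(-2·u) du].
An antiderivative of u^4·e^(-2·u) is -(u^4/2 + u^3 + 3·u^2/2 + 3·u/2 + 3/4)·e^(-2·u); evaluating from 0 to 0.90 gives ≈ 0.027305, while the full integral is 3/4.
This evaluates to P = 0.03641.

P ≈ 0.0364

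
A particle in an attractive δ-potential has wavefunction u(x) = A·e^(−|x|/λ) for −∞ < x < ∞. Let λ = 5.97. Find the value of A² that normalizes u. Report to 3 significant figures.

Normalization requires ∫|u|² dx = 1, integrated from −∞ to ∞.
∫|u|² dx = A²·(λ).
So A² = (λ)^(−1).
Plugging in λ = 5.97 yields A = 0.4093.

A^2 ≈ 0.168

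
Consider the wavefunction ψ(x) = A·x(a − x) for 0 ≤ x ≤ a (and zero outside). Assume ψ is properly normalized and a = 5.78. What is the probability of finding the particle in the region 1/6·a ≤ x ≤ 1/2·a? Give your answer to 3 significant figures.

P ≈ 0.465

|ψ|² is the probability density, so P = ∫_{1/6·a}^{1/2·a} |ψ|² dx.
Since A² = 1/(a^5/30), this is the region integral divided by the full normalization integral.
Substituting u = x/a, A² and the length scale cancel in the ratio: P = ∫_{1/6}^{1/2} u^2·(1 - u)^2 du / ∫_{0}^{1} u^2·(1 - u)^2 du.
Using ∫ u^2·(1 - u)^2 du = u^3·(6·u^2 - 15·u + 10)/30, the numerator is ≈ 0.015484 and the denominator is 1/30.
Taking the ratio, P = 301/648.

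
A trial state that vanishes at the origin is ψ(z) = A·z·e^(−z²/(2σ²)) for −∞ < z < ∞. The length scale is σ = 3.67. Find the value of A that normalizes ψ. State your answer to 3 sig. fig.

Require ∫ |ψ|² dz = 1 over the whole domain.
∫|ψ|² dz = A²·(√(π)·σ^3/2).
Setting this equal to 1 gives A² = 1/(√(π)·σ^3/2).
Plugging in σ = 3.67 yields A = 0.1511.

A ≈ 0.151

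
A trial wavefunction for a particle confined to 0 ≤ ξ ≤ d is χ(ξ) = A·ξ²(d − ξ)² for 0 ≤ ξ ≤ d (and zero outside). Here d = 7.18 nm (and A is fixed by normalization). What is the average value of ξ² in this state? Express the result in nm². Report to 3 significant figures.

⟨ξ^2⟩ ≈ 14.1 nm^2

⟨ξ²⟩ = ∫ ξ^2 |χ|² dξ over the full domain.
Expanding the polynomial and integrating term by term, since the A² factors cancel between numerator and denominator, ⟨ξ²⟩ = 3·d^2/11.
Putting d = 7.18 gives 14.06.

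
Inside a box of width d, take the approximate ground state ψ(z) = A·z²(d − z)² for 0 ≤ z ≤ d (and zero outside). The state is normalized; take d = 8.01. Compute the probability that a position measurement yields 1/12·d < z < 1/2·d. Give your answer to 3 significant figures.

P = ∫_{1/12·d}^{1/2·d} |ψ(z)|² dz.
Since A² = 1/(d^9/630), this is the region integral divided by the full normalization integral.
In terms of u = z/d (A² and the length scale cancel between numerator and denominator), P = [∫_{1/12}^{1/2} u^4·(1 - u)^4 du] / [∫_{0}^{1} u^4·(1 - u)^4 du].
With ∫ u^4·(1 - u)^4 du = u^5·(70·u^4 - 315·u^3 + 540·u^2 - 420·u + 126)/630 + C, the region integral is ≈ 0.00079305 and the full one is 1/630.
The result is P = 0.4996.

P ≈ 0.500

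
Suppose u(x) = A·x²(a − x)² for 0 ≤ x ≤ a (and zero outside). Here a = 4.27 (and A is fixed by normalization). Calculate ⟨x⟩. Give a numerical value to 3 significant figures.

⟨x⟩ = ∫ x |u|² dx over the full domain.
Since the A² factors cancel between numerator and denominator, ⟨x⟩ = a/2.
Putting a = 4.27 gives 2.135.

⟨x⟩ ≈ 2.14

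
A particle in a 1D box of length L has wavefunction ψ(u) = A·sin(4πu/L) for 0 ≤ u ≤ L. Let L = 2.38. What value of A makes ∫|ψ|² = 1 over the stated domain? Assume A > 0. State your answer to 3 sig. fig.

A ≈ 0.917

Normalization requires ∫|ψ|² du = 1, integrated from 0 to L.
With ∫₀^L sin²(nπu/L) du = L/2, the integral (without the A² prefactor) comes out to L/2.
So A² = (L/2)^(−1).
Substituting L = 2.38 gives A² = 0.8403, so A = 0.9167.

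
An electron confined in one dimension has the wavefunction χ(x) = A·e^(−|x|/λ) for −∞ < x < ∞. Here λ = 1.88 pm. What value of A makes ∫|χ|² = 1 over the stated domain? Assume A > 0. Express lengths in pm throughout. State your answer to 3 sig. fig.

Normalization requires ∫|χ|² dx = 1, integrated from −∞ to ∞.
With ∫₀^∞ x^0 e^(−αx) dx = 0!/α^1, carrying out the integral gives A² · λ.
So A² = (λ)^(−1).
Substituting λ = 1.88 gives A² = 0.5319, so A = 0.7293.

A ≈ 0.729 pm^(-1/2)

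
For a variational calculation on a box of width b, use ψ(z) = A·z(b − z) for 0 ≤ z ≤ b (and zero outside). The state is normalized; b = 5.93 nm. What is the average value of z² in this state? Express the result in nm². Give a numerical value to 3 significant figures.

The expectation value is the |ψ|²-weighted average of z^2: ∫ z^2|ψ|² dz.
Expanding the polynomial and integrating term by term, evaluating both integrals, ⟨z²⟩ = 2·b^2/7.
Putting b = 5.93 gives 10.05.

⟨z^2⟩ ≈ 10.0 nm^2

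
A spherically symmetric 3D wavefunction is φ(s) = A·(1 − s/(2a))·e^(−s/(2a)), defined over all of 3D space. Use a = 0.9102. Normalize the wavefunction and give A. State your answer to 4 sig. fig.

Require ∫ |φ|² 4πs² ds = 1 over the whole domain.
In 3D with spherical symmetry the volume element is 4πs² ds.
With ∫₀^∞ s^4 e^(−αs) ds = 4!/α^5, the integral (without the A² prefactor) comes out to 8·π·a^3.
Hence A² = 1/[8·π·a^3].
Substituting a = 0.9102 gives A² = 0.052765, so A = 0.22971.

A ≈ 0.2297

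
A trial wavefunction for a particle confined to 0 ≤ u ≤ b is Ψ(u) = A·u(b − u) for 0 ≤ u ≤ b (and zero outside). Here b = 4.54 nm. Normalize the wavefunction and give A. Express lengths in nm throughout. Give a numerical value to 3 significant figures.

A ≈ 0.125 nm^(-5/2)

We need A² ∫|f|² du = 1, taking the integral from 0 to b.
Expanding the polynomial and integrating term by term, the integral (without the A² prefactor) comes out to b^5/30.
With b = 4.54: A² = 0.01555 and A = 0.1247.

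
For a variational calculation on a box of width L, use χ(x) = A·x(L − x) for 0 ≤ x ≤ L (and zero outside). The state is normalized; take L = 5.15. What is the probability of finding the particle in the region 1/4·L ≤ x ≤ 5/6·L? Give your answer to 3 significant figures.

P ≈ 0.861

P = ∫_{1/4·L}^{5/6·L} |χ(x)|² dx.
Since A² = 1/(L^5/30), this is the region integral divided by the full normalization integral.
Let u = x/L; then A² and the length scale cancel, so P = ∫_{1/4}^{5/6} u^2·(1 - u)^2 du ÷ ∫_{0}^{1} u^2·(1 - u)^2 du.
An antiderivative of u^2·(1 - u)^2 is u^3·(6·u^2 - 15·u + 10)/30; evaluating from 1/4 to 5/6 gives ≈ 0.028700, while the full integral is 1/30.
Taking the ratio, P = 0.8610.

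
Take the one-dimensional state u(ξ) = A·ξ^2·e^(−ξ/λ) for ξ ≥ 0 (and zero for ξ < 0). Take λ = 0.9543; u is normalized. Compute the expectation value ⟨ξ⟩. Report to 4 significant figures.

⟨ξ⟩ ≈ 2.386

By definition ⟨ξ⟩ = ∫ ξ |u(ξ)|² dξ.
Using ∫₀^∞ ξⁿ e^(−αξ) dξ = n!/αⁿ⁺¹, since the A² factors cancel between numerator and denominator, ⟨ξ⟩ = 5·λ/2.
With λ = 0.9543, ⟨ξ⟩ = 2.3858.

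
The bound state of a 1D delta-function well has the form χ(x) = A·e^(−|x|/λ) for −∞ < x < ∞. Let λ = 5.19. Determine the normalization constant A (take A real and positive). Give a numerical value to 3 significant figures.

We need A² ∫|f|² dx = 1, taking the integral from −∞ to ∞.
The integral (without the A² prefactor) comes out to λ.
Substituting λ = 5.19 gives A² = 0.1927, so A = 0.4390.

A ≈ 0.439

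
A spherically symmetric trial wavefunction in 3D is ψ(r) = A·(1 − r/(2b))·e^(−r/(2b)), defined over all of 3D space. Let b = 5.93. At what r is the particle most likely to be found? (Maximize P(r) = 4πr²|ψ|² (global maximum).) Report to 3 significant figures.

r ≈ 31.0

Set d/dr [P(r) = 4πr²|ψ|²] = 0 and solve for r > 0.
This gives r = b·(√(5) + 3).
With b = 5.93, the most probable radial distance is 31.05.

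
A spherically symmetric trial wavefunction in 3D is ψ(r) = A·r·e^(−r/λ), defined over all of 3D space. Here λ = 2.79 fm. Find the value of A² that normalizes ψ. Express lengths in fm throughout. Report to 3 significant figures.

Require ∫ |ψ|² 4πr² dr = 1 over the whole domain.
∫|ψ|² 4πr² dr = A²·(3·π·λ^5).
Setting this equal to 1 gives A² = 1/(3·π·λ^5).
With λ = 2.79: A² = 0.0006276 and A = 0.02505.

A^2 ≈ 0.000628 fm^(-5)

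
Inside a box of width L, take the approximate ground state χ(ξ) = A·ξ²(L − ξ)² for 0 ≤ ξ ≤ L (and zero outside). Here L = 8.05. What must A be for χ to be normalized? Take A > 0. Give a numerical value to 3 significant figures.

Normalization requires ∫|χ|² dξ = 1, integrated from 0 to L.
Expanding the polynomial and integrating term by term, the integral (without the A² prefactor) comes out to L^9/630.
Hence A² = 1/[L^9/630].
Plugging in L = 8.05 yields A = 0.002107.

A ≈ 0.00211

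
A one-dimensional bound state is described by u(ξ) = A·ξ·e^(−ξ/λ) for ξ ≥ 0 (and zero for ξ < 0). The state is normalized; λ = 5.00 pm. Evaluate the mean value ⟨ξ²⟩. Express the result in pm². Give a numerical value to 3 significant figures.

By definition ⟨ξ²⟩ = ∫ ξ^2 |u(ξ)|² dξ.
Since the A² factors cancel between numerator and denominator, ⟨ξ²⟩ = 3·λ^2.
With λ = 5.00, ⟨ξ^2⟩ = 75.00.

⟨ξ^2⟩ ≈ 75.0 pm^2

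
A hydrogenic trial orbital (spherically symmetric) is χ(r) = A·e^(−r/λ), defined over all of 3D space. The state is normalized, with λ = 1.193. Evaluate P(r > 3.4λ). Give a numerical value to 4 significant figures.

Integrate the radial probability density 4πr²|χ|² over r > 3.4λ.
The full normalization integral is A²·[π·λ^3] = 1, fixing A².
Let u = r/λ; then A², 4π and the length scale all cancel, so P = ∫_{3.4}^{∞} u^2·e^(-2·u) du ÷ ∫_{0}^{∞} u^2·e^(-2·u) du.
With ∫ u^2·e^(-2·u) du = -(2·u^2 + 2·u + 1)·e^(-2·u)/4 + C, the region integral is 773·e^(-34/5)/100 and the full one is 1/4.
This evaluates to P = 0.034438.

P ≈ 0.03444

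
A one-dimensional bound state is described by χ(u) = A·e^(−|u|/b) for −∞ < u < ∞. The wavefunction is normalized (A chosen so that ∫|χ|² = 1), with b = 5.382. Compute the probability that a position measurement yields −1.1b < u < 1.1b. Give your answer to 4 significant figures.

P = ∫_{−1.1b}^{1.1b} |χ(u)|² du.
With A² fixed by ∫|χ|² = 1, i.e. A² = (b)^(−1), substitute and integrate.
Both integrals are even about u = 0, so only the u ≥ 0 halves are needed (the factors of 2 cancel). Substituting t = u/b, A² and the length scale cancel in the ratio: P = ∫_{0}^{1.1} e^(-2·t) dt / ∫_{0}^{∞} e^(-2·t) dt.
An antiderivative of e^(-2·t) is -e^(-2·t)/2; evaluating from 0 to 1.1 gives 1/2 - e^(-11/5)/2, while the full integral is 1/2.
Evaluating gives P = 0.88920.

P ≈ 0.8892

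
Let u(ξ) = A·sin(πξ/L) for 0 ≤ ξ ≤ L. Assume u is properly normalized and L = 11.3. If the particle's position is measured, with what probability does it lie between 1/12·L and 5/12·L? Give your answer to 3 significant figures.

The probability is P = ∫ |u|² dξ over [1/12·L, 5/12·L].
With A² fixed by ∫|u|² = 1, i.e. A² = (L/2)^(−1), substitute and integrate.
Let t = ξ/L; then A² and the length scale cancel, so P = ∫_{1/12}^{5/12} sin(π·t)^2 dt ÷ ∫_{0}^{1} sin(π·t)^2 dt.
With ∫ sin(π·t)^2 dt = t/2 - sin(2·π·t)/(4·π) + C, the region integral is 1/6 and the full one is 1/2.
Evaluating gives P = 1/3.

P ≈ 0.333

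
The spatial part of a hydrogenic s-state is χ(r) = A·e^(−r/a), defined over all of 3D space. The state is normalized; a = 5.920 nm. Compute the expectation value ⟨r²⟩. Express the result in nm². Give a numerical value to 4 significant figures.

⟨r^2⟩ ≈ 105.1 nm^2

The expectation value is the |χ|²-weighted average of r^2: ∫ r^2|χ|² 4πr² dr.
The ratio of the moment integral to the normalization integral gives ⟨r²⟩ = 3·a^2.
Putting a = 5.920 gives 105.14.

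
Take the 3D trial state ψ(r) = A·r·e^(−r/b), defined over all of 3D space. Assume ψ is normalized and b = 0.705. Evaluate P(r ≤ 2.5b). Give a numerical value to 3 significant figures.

With dV = 4πr²dr, the probability is ∫|ψ|² dV over r ≤ 2.5b.
A² is fixed by ∫₀^∞ 4πr²|ψ|² dr = 1, i.e. A² = (3·π·b^5)^(−1).
In terms of u = r/b (A², 4π and the length scale all cancel between numerator and denominator), P = [∫_{0}^{2.5} u^4·e^(-2·u) du] / [∫_{0}^{∞} u^4·e^(-2·u) du].
With ∫ u^4·e^(-2·u) du = -(u^4/2 + u^3 + 3·u^2/2 + 3·u/2 + 3/4)·e^(-2·u) + C, the region integral is 3/4 - 1569·e^(-5)/32 and the full one is 3/4.
The region integral divided by the full integral gives P = 0.5595.

P ≈ 0.560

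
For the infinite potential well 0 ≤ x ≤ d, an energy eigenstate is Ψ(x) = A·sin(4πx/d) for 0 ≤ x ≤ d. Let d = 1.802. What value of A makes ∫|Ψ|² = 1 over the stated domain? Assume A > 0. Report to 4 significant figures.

The normalization condition is ∫|Ψ|² dx = 1 from 0 to d.
The integral (without the A² prefactor) comes out to d/2.
So A² = (d/2)^(−1).
Substituting d = 1.802 gives A² = 1.1099, so A = 1.0535.

A ≈ 1.054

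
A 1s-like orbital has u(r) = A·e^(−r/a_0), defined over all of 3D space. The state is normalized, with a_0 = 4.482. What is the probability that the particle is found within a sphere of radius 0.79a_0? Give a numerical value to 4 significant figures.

P = ∫ |u|² 4πr² dr over r ≤ 0.79a_0.
Normalization gives A² = 1/(π·a_0^3).
Let t = r/a_0; then A², 4π and the length scale all cancel, so P = ∫_{0}^{0.79} t^2·e^(-2·t) dt ÷ ∫_{0}^{∞} t^2·e^(-2·t) dt.
Using ∫ t^2·e^(-2·t) dt = -(2·t^2 + 2·t + 1)·e^(-2·t)/4, the numerator is ≈ 0.0528715 and the denominator is 1/4.
This evaluates to P = 0.21149.

P ≈ 0.2115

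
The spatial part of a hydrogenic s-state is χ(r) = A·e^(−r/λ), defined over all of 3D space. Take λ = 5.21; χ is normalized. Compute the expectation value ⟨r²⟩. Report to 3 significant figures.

By definition ⟨r²⟩ = ∫ r^2 |χ(r)|² 4πr² dr.
The ratio of the moment integral to the normalization integral gives ⟨r²⟩ = 3·λ^2.
Putting λ = 5.21 gives 81.43.

⟨r^2⟩ ≈ 81.4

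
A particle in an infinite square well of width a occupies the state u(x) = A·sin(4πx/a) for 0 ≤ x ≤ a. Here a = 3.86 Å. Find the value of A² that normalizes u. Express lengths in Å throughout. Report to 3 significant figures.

A^2 ≈ 0.518 Å^(-1)

We need A² ∫|f|² dx = 1, taking the integral from 0 to a.
With ∫₀^a sin²(nπx/a) dx = a/2, the integral (without the A² prefactor) comes out to a/2.
Substituting a = 3.86 gives A² = 0.5181, so A = 0.7198.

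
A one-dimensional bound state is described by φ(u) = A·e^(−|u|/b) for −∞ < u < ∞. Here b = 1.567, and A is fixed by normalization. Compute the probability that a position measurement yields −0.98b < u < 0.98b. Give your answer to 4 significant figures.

The probability is P = ∫ |φ|² du over [−0.98b, 0.98b].
Since A² = 1/(b), this is the region integral divided by the full normalization integral.
By symmetry take twice the u ≥ 0 contribution in numerator and denominator; the 2's cancel. Let t = u/b; then A² and the length scale cancel, so P = ∫_{0}^{0.98} e^(-2·t) dt ÷ ∫_{0}^{∞} e^(-2·t) dt.
Using ∫ e^(-2·t) dt = -e^(-2·t)/2, the numerator is 1/2 - e^(-49/25)/2 and the denominator is 1/2.
The result is P = 0.85914.

P ≈ 0.8591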